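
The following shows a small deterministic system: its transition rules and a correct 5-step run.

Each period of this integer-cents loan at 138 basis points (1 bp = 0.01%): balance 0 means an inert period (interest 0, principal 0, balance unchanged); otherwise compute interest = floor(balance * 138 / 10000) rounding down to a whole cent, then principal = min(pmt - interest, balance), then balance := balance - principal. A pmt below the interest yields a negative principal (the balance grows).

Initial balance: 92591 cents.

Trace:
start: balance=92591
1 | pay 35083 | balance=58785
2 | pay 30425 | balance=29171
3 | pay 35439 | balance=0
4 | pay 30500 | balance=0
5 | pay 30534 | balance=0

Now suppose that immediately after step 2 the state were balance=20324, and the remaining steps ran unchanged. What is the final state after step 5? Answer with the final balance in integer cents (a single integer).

0

state after step 2 := balance=20324
3 | pay 35439 | balance=0
4 | pay 30500 | balance=0
5 | pay 30534 | balance=0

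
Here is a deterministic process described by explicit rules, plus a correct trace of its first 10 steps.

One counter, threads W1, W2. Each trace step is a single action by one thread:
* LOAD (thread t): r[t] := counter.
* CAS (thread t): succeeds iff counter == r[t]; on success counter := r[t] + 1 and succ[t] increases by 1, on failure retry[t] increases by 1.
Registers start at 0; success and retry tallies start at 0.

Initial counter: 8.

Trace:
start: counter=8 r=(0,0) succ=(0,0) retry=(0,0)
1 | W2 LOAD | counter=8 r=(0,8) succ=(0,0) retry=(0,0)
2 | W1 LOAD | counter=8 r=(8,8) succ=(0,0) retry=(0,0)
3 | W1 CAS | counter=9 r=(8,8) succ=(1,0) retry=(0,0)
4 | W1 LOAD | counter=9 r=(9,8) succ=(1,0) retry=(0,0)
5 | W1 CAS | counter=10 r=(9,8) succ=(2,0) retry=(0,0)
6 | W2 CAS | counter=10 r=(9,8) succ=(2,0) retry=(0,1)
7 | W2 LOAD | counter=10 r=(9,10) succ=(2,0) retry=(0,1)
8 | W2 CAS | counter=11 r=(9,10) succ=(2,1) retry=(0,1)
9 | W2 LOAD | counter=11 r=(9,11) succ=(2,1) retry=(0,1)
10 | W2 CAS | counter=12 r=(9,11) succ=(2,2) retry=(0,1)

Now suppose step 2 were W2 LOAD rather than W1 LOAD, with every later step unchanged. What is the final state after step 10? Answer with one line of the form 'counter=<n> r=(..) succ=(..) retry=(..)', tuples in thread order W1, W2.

(re-executing from step 2 with the substitution; state before step 2: counter=8 r=(0,8) succ=(0,0) retry=(0,0))
2 | W2 LOAD | counter=8 r=(0,8) succ=(0,0) retry=(0,0)
3 | W1 CAS | counter=8 r=(0,8) succ=(0,0) retry=(1,0)
4 | W1 LOAD | counter=8 r=(8,8) succ=(0,0) retry=(1,0)
5 | W1 CAS | counter=9 r=(8,8) succ=(1,0) retry=(1,0)
6 | W2 CAS | counter=9 r=(8,8) succ=(1,0) retry=(1,1)
7 | W2 LOAD | counter=9 r=(8,9) succ=(1,0) retry=(1,1)
8 | W2 CAS | counter=10 r=(8,9) succ=(1,1) retry=(1,1)
9 | W2 LOAD | counter=10 r=(8,10) succ=(1,1) retry=(1,1)
10 | W2 CAS | counter=11 r=(8,10) succ=(1,2) retry=(1,1)

counter=11 r=(8,10) succ=(1,2) retry=(1,1)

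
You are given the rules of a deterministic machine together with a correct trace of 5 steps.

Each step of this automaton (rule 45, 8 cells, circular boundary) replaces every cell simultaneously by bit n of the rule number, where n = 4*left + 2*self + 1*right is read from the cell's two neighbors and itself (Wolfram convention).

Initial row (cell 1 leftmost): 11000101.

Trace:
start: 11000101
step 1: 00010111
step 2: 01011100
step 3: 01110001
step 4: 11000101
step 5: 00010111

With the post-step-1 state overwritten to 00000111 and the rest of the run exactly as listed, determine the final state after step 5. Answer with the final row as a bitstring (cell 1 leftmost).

state after step 1 := 00000111
step 2: 01110100
step 3: 01001101
step 4: 11001011
step 5: 00001110

00001110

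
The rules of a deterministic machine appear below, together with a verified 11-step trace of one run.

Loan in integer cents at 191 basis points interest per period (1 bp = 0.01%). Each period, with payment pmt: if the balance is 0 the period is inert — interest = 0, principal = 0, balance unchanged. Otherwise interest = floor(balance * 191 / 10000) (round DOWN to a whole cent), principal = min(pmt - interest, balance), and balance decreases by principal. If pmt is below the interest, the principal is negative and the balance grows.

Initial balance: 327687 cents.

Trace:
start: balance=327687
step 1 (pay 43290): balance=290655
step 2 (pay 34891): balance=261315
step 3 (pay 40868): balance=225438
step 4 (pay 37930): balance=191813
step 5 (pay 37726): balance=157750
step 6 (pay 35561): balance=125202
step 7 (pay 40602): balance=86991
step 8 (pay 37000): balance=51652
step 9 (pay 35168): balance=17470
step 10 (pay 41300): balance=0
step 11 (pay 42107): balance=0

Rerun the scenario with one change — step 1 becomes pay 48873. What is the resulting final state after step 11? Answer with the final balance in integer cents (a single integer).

0

(re-executing from step 1 with the substitution; state before step 1: balance=327687)
step 1 (pay 48873): balance=285072
step 2 (pay 34891): balance=255625
step 3 (pay 40868): balance=219639
step 4 (pay 37930): balance=185904
step 5 (pay 37726): balance=151728
step 6 (pay 35561): balance=119065
step 7 (pay 40602): balance=80737
step 8 (pay 37000): balance=45279
step 9 (pay 35168): balance=10975
step 10 (pay 41300): balance=0
step 11 (pay 42107): balance=0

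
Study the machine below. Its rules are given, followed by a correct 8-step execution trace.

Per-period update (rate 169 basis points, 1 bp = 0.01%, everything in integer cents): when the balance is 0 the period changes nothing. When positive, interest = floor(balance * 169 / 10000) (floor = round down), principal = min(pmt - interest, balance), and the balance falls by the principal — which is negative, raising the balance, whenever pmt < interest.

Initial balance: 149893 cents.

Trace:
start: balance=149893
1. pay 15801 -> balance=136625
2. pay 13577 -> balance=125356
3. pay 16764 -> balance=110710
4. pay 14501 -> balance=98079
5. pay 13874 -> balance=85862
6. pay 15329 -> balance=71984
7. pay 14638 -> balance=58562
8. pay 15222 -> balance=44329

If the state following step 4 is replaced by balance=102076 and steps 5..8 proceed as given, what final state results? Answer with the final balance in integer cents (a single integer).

48603

state after step 4 := balance=102076
5. pay 13874 -> balance=89927
6. pay 15329 -> balance=76117
7. pay 14638 -> balance=62765
8. pay 15222 -> balance=48603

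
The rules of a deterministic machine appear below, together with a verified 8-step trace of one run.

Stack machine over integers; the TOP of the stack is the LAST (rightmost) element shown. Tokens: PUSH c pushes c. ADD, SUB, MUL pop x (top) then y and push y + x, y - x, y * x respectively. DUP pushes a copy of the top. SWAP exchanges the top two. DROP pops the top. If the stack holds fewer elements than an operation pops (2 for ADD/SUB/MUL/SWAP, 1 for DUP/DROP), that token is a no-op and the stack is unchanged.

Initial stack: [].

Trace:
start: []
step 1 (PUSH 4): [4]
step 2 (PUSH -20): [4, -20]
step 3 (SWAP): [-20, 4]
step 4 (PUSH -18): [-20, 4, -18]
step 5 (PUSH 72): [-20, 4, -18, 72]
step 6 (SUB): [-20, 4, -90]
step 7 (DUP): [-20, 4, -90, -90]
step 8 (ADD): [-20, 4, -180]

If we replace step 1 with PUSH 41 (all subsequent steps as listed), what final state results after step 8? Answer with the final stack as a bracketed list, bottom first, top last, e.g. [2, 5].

[-20, 41, -180]

(re-executing from step 1 with the substitution; state before step 1: [])
step 1 (PUSH 41): [41]
step 2 (PUSH -20): [41, -20]
step 3 (SWAP): [-20, 41]
step 4 (PUSH -18): [-20, 41, -18]
step 5 (PUSH 72): [-20, 41, -18, 72]
step 6 (SUB): [-20, 41, -90]
step 7 (DUP): [-20, 41, -90, -90]
step 8 (ADD): [-20, 41, -180]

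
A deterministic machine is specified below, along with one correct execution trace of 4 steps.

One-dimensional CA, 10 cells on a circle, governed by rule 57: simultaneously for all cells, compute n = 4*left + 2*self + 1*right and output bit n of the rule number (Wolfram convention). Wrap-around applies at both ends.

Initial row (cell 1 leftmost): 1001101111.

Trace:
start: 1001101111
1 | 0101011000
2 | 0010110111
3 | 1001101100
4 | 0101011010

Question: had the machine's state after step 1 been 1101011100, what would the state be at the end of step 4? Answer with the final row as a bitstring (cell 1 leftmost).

1011010100

state after step 1 := 1101011100
2 | 1010110010
3 | 0101101001
4 | 1011010100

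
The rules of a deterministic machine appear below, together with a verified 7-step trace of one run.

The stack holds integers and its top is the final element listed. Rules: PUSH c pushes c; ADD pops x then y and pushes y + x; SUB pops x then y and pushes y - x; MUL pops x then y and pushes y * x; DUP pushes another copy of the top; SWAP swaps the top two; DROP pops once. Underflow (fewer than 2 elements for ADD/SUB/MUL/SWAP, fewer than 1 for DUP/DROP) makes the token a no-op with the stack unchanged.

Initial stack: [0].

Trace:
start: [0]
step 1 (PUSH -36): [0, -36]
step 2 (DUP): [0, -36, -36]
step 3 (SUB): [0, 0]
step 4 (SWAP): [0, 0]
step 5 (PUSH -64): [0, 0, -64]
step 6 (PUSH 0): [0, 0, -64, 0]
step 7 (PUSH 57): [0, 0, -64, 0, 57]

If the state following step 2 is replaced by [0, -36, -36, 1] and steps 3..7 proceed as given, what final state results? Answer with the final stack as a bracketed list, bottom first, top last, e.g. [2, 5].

state after step 2 := [0, -36, -36, 1]
step 3 (SUB): [0, -36, -37]
step 4 (SWAP): [0, -37, -36]
step 5 (PUSH -64): [0, -37, -36, -64]
step 6 (PUSH 0): [0, -37, -36, -64, 0]
step 7 (PUSH 57): [0, -37, -36, -64, 0, 57]

[0, -37, -36, -64, 0, 57]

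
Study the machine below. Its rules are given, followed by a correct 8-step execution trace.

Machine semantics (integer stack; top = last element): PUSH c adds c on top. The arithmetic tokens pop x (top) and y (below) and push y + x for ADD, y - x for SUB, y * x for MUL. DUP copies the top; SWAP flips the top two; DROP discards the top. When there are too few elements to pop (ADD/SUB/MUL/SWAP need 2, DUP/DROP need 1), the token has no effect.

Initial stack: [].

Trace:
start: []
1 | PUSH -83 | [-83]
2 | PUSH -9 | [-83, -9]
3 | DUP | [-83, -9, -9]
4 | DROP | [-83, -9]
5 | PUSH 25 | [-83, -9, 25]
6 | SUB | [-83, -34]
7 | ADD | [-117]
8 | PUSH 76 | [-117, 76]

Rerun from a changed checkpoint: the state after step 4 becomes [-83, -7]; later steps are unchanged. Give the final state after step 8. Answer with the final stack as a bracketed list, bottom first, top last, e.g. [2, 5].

state after step 4 := [-83, -7]
5 | PUSH 25 | [-83, -7, 25]
6 | SUB | [-83, -32]
7 | ADD | [-115]
8 | PUSH 76 | [-115, 76]

[-115, 76]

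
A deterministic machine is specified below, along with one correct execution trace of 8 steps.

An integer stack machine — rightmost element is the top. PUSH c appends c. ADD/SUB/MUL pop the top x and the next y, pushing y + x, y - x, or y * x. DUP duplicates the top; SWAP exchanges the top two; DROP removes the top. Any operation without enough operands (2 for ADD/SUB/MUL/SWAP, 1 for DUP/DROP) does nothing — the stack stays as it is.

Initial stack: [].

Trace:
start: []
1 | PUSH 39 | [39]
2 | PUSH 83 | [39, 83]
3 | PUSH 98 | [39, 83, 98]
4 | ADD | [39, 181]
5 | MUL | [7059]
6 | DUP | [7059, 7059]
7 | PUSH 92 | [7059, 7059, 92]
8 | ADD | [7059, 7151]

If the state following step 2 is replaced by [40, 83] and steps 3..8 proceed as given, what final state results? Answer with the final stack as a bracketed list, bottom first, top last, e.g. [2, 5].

[7240, 7332]

state after step 2 := [40, 83]
3 | PUSH 98 | [40, 83, 98]
4 | ADD | [40, 181]
5 | MUL | [7240]
6 | DUP | [7240, 7240]
7 | PUSH 92 | [7240, 7240, 92]
8 | ADD | [7240, 7332]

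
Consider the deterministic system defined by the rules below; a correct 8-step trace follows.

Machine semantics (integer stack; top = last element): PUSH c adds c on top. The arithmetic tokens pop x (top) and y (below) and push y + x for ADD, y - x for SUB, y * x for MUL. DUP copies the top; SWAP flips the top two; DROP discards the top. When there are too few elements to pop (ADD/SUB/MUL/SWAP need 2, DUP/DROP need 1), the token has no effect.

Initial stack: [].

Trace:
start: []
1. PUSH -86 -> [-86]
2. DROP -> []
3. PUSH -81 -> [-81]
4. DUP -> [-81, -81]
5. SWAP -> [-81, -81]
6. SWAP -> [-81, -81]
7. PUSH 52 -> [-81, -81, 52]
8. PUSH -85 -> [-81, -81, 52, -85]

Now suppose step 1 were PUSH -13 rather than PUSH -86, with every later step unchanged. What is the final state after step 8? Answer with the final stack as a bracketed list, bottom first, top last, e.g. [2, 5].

[-81, -81, 52, -85]

(re-executing from step 1 with the substitution; state before step 1: [])
1. PUSH -13 -> [-13]
2. DROP -> []
3. PUSH -81 -> [-81]
4. DUP -> [-81, -81]
5. SWAP -> [-81, -81]
6. SWAP -> [-81, -81]
7. PUSH 52 -> [-81, -81, 52]
8. PUSH -85 -> [-81, -81, 52, -85]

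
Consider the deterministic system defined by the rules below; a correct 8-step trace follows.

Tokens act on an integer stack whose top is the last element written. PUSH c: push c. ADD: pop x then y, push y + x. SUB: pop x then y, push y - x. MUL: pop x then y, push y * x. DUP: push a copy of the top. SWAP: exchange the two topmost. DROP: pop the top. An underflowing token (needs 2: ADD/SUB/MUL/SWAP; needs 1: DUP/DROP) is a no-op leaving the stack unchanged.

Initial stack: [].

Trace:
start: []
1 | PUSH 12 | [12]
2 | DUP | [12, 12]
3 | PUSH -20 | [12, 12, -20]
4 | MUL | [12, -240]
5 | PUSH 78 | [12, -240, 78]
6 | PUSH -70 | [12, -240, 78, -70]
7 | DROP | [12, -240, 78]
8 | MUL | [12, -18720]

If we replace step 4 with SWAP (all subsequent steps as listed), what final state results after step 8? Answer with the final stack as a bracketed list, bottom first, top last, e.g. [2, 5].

[12, -20, 936]

(re-executing from step 4 with the substitution; state before step 4: [12, 12, -20])
4 | SWAP | [12, -20, 12]
5 | PUSH 78 | [12, -20, 12, 78]
6 | PUSH -70 | [12, -20, 12, 78, -70]
7 | DROP | [12, -20, 12, 78]
8 | MUL | [12, -20, 936]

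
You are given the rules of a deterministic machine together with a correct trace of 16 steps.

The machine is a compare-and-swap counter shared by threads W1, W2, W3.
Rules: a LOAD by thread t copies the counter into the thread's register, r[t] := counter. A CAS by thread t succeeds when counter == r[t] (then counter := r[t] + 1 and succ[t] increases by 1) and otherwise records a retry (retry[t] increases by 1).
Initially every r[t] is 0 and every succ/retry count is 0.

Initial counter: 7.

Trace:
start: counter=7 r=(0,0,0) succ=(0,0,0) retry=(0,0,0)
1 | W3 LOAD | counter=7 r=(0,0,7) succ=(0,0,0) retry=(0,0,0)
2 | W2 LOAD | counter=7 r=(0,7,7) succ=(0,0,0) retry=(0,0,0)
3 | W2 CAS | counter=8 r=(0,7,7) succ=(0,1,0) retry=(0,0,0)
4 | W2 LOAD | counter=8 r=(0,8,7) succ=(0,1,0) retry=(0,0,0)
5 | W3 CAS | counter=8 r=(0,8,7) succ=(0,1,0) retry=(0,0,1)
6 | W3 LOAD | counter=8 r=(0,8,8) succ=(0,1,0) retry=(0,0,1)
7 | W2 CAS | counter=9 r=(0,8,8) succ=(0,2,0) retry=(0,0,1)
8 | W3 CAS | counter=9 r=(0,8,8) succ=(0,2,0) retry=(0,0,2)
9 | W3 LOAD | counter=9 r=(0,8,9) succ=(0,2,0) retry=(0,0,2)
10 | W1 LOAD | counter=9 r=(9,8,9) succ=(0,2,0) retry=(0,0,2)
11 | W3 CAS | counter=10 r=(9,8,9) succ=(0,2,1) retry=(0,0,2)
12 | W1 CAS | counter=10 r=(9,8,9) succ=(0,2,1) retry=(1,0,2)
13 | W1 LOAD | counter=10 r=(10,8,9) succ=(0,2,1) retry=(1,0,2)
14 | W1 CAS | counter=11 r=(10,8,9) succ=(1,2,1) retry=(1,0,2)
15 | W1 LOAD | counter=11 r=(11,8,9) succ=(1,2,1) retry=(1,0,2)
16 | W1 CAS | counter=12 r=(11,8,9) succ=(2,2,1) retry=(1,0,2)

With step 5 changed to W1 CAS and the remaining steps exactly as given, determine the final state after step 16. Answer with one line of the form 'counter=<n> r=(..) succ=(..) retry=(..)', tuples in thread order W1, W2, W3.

(re-executing from step 5 with the substitution; state before step 5: counter=8 r=(0,8,7) succ=(0,1,0) retry=(0,0,0))
5 | W1 CAS | counter=8 r=(0,8,7) succ=(0,1,0) retry=(1,0,0)
6 | W3 LOAD | counter=8 r=(0,8,8) succ=(0,1,0) retry=(1,0,0)
7 | W2 CAS | counter=9 r=(0,8,8) succ=(0,2,0) retry=(1,0,0)
8 | W3 CAS | counter=9 r=(0,8,8) succ=(0,2,0) retry=(1,0,1)
9 | W3 LOAD | counter=9 r=(0,8,9) succ=(0,2,0) retry=(1,0,1)
10 | W1 LOAD | counter=9 r=(9,8,9) succ=(0,2,0) retry=(1,0,1)
11 | W3 CAS | counter=10 r=(9,8,9) succ=(0,2,1) retry=(1,0,1)
12 | W1 CAS | counter=10 r=(9,8,9) succ=(0,2,1) retry=(2,0,1)
13 | W1 LOAD | counter=10 r=(10,8,9) succ=(0,2,1) retry=(2,0,1)
14 | W1 CAS | counter=11 r=(10,8,9) succ=(1,2,1) retry=(2,0,1)
15 | W1 LOAD | counter=11 r=(11,8,9) succ=(1,2,1) retry=(2,0,1)
16 | W1 CAS | counter=12 r=(11,8,9) succ=(2,2,1) retry=(2,0,1)

counter=12 r=(11,8,9) succ=(2,2,1) retry=(2,0,1)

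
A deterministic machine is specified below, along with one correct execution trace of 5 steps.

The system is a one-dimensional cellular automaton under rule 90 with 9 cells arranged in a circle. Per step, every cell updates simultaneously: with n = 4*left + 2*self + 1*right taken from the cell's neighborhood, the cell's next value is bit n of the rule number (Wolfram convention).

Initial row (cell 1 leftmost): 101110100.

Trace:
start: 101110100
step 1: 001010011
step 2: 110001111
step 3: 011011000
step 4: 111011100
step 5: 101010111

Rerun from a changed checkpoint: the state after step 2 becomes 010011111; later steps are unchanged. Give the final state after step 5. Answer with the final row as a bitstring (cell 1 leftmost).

101011000

state after step 2 := 010011111
step 3: 001110001
step 4: 111011010
step 5: 101011000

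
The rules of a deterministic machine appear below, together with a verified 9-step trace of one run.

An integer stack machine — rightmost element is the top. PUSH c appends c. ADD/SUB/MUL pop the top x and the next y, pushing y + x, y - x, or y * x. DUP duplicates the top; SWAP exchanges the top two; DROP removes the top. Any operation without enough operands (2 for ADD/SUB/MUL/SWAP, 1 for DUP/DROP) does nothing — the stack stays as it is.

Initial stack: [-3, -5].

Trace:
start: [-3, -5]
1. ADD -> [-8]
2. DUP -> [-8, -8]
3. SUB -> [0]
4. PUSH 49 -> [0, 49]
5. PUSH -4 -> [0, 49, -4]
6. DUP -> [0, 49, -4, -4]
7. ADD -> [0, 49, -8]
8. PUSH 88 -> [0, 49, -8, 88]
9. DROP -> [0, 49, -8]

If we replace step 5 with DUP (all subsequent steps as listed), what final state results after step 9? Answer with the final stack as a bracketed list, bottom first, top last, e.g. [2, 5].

[0, 49, 98]

(re-executing from step 5 with the substitution; state before step 5: [0, 49])
5. DUP -> [0, 49, 49]
6. DUP -> [0, 49, 49, 49]
7. ADD -> [0, 49, 98]
8. PUSH 88 -> [0, 49, 98, 88]
9. DROP -> [0, 49, 98]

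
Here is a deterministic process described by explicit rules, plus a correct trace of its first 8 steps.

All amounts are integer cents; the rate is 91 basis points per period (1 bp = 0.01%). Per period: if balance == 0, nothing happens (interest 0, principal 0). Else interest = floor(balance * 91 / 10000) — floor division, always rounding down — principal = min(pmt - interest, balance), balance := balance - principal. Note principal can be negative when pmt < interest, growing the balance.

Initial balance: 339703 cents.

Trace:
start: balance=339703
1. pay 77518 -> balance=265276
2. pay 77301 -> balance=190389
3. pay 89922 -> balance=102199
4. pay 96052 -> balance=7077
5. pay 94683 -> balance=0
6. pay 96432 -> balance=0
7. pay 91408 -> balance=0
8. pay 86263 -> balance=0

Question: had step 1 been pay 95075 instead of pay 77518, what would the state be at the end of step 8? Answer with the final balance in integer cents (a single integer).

(re-executing from step 1 with the substitution; state before step 1: balance=339703)
1. pay 95075 -> balance=247719
2. pay 77301 -> balance=172672
3. pay 89922 -> balance=84321
4. pay 96052 -> balance=0
5. pay 94683 -> balance=0
6. pay 96432 -> balance=0
7. pay 91408 -> balance=0
8. pay 86263 -> balance=0

0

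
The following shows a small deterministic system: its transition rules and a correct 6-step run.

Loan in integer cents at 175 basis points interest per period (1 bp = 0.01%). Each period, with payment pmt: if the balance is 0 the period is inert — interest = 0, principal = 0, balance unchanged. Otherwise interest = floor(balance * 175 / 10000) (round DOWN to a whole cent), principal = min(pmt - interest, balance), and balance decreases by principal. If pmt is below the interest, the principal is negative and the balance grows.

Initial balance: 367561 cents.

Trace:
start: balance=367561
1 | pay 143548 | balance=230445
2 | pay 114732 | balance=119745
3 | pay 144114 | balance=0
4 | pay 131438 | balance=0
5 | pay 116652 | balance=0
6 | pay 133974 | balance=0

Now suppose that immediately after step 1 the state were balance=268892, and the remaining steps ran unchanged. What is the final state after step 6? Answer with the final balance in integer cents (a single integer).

state after step 1 := balance=268892
2 | pay 114732 | balance=158865
3 | pay 144114 | balance=17531
4 | pay 131438 | balance=0
5 | pay 116652 | balance=0
6 | pay 133974 | balance=0

0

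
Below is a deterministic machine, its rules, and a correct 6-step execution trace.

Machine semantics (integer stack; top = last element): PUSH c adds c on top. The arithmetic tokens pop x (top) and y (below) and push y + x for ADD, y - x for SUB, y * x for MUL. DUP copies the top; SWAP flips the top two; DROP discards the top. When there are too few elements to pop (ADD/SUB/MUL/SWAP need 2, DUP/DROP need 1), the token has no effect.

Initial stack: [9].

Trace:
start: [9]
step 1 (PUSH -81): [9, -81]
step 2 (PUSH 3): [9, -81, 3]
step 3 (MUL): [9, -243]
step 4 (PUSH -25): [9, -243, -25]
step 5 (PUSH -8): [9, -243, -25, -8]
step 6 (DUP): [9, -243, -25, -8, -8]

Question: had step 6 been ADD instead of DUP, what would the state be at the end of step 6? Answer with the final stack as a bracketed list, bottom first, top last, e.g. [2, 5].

(re-executing from step 6 with the substitution; state before step 6: [9, -243, -25, -8])
step 6 (ADD): [9, -243, -33]

[9, -243, -33]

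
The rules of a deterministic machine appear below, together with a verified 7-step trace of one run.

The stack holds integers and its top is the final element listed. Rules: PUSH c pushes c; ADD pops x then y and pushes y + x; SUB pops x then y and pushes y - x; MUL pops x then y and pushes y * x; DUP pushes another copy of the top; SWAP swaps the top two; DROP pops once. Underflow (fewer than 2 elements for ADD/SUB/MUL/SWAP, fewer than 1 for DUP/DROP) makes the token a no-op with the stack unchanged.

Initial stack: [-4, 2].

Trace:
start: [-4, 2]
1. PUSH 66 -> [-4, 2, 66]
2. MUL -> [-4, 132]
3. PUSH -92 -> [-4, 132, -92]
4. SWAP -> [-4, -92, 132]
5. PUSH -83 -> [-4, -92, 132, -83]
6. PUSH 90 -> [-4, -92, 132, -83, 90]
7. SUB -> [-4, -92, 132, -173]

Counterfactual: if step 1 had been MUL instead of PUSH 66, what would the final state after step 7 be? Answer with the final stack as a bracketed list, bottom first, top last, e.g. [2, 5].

[-92, -8, -173]

(re-executing from step 1 with the substitution; state before step 1: [-4, 2])
1. MUL -> [-8]
2. MUL -> [-8]
3. PUSH -92 -> [-8, -92]
4. SWAP -> [-92, -8]
5. PUSH -83 -> [-92, -8, -83]
6. PUSH 90 -> [-92, -8, -83, 90]
7. SUB -> [-92, -8, -173]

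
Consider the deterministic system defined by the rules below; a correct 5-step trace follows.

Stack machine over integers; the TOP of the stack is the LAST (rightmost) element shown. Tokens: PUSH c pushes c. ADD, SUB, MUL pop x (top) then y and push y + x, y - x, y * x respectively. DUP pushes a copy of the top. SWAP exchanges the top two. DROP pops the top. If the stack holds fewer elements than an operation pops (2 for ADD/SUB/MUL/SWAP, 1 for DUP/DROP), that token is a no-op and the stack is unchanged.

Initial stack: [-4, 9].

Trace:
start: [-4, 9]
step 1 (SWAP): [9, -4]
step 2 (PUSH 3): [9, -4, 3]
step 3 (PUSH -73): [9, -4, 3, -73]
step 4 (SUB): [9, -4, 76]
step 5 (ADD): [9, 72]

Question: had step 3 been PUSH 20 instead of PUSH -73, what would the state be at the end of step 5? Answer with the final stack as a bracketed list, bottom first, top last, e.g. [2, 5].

(re-executing from step 3 with the substitution; state before step 3: [9, -4, 3])
step 3 (PUSH 20): [9, -4, 3, 20]
step 4 (SUB): [9, -4, -17]
step 5 (ADD): [9, -21]

[9, -21]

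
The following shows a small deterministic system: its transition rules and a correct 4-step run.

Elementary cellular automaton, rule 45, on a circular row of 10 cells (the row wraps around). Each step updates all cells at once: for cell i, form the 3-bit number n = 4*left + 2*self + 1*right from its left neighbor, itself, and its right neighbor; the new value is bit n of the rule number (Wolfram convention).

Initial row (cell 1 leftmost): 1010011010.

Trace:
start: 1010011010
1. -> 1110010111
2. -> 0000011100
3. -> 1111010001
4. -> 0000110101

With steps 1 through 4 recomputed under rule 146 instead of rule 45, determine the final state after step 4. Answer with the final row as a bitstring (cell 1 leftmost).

1000000100

(re-executing steps 1..4 under rule 146; state before step 1: 1010011010)
1. -> 0001100000
2. -> 0010010000
3. -> 0101101000
4. -> 1000000100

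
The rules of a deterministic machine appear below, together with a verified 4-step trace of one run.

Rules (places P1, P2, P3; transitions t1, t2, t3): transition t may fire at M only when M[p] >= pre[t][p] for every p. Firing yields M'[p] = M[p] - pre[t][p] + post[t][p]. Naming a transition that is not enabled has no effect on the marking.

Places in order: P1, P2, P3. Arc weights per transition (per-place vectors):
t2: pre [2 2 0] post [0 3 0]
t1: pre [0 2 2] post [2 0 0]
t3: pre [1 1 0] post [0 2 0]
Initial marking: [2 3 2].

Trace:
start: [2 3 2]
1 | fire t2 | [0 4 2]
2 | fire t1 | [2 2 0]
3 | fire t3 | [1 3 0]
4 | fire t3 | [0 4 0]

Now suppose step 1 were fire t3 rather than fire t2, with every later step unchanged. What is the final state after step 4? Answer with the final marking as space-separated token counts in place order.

(re-executing from step 1 with the substitution; state before step 1: [2 3 2])
1 | fire t3 | [1 4 2]
2 | fire t1 | [3 2 0]
3 | fire t3 | [2 3 0]
4 | fire t3 | [1 4 0]

1 4 0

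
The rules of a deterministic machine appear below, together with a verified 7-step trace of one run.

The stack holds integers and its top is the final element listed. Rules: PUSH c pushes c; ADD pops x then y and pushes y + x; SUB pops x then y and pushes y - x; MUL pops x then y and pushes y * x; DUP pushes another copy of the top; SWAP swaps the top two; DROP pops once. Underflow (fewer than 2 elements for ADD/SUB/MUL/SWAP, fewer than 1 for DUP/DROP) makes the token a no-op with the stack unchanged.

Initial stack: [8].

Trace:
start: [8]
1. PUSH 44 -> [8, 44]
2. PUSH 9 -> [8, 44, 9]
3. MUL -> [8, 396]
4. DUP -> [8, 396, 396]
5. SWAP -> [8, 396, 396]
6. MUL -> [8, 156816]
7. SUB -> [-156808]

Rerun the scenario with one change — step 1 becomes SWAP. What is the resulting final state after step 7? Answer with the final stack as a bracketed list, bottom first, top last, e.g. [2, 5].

[5184]

(re-executing from step 1 with the substitution; state before step 1: [8])
1. SWAP -> [8]
2. PUSH 9 -> [8, 9]
3. MUL -> [72]
4. DUP -> [72, 72]
5. SWAP -> [72, 72]
6. MUL -> [5184]
7. SUB -> [5184]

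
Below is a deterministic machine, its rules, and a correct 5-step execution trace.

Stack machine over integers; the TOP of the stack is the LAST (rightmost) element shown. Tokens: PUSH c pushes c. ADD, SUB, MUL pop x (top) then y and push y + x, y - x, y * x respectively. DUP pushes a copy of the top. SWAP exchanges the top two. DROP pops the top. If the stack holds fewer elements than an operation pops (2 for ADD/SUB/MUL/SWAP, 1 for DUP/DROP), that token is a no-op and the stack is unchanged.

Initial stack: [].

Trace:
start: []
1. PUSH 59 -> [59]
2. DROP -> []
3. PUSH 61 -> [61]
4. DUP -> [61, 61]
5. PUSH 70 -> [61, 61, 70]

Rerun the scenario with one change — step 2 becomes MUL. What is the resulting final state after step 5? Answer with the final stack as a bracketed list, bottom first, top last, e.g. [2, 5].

[59, 61, 61, 70]

(re-executing from step 2 with the substitution; state before step 2: [59])
2. MUL -> [59]
3. PUSH 61 -> [59, 61]
4. DUP -> [59, 61, 61]
5. PUSH 70 -> [59, 61, 61, 70]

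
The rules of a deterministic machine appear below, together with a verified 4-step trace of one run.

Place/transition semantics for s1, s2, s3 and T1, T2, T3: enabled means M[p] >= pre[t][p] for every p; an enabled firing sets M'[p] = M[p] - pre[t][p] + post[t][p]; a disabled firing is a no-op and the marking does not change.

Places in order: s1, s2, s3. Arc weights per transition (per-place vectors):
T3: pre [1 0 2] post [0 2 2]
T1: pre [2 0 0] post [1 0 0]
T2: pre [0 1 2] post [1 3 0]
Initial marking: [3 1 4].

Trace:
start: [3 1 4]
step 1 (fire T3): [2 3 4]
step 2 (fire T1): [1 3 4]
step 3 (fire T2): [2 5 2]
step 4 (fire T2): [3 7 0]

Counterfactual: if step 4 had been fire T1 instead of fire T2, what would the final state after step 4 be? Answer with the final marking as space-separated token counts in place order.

(re-executing from step 4 with the substitution; state before step 4: [2 5 2])
step 4 (fire T1): [1 5 2]

1 5 2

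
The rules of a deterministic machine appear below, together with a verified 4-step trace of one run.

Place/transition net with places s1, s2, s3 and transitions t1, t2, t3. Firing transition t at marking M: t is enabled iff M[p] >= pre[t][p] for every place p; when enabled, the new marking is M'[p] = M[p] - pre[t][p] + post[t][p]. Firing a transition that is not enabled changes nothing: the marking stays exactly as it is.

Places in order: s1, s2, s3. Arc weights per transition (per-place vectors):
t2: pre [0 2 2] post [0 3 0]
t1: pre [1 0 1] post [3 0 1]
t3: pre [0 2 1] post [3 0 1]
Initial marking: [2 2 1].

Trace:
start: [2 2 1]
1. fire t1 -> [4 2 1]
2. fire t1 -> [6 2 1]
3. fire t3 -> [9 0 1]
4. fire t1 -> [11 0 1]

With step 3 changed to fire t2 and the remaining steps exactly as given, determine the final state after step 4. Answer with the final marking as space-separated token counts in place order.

8 2 1

(re-executing from step 3 with the substitution; state before step 3: [6 2 1])
3. fire t2 -> [6 2 1]
4. fire t1 -> [8 2 1]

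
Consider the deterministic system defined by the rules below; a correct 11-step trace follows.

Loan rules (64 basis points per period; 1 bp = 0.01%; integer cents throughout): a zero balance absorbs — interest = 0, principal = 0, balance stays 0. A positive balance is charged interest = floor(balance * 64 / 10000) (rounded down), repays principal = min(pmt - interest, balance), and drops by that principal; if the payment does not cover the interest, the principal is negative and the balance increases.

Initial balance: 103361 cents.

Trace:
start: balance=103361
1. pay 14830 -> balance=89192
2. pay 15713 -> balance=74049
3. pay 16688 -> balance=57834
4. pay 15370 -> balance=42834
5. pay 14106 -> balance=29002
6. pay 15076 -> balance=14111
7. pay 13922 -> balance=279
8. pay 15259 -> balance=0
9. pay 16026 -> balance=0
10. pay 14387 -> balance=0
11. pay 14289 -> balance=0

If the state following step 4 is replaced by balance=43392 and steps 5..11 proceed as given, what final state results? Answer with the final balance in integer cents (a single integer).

0

state after step 4 := balance=43392
5. pay 14106 -> balance=29563
6. pay 15076 -> balance=14676
7. pay 13922 -> balance=847
8. pay 15259 -> balance=0
9. pay 16026 -> balance=0
10. pay 14387 -> balance=0
11. pay 14289 -> balance=0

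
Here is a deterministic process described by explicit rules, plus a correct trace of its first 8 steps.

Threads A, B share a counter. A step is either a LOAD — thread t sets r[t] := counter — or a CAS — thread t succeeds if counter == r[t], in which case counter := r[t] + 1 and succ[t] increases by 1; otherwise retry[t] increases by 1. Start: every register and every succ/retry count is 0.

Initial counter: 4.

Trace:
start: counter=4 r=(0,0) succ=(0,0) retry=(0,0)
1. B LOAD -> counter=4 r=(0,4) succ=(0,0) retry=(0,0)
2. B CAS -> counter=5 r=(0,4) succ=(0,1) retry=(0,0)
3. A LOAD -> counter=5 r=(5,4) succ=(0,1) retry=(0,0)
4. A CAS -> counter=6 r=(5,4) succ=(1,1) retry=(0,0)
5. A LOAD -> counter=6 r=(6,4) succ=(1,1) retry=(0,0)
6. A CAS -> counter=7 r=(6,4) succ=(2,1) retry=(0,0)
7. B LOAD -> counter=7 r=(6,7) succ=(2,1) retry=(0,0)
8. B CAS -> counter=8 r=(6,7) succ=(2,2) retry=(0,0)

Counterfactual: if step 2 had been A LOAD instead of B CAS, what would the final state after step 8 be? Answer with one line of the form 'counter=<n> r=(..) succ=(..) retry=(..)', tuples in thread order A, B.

(re-executing from step 2 with the substitution; state before step 2: counter=4 r=(0,4) succ=(0,0) retry=(0,0))
2. A LOAD -> counter=4 r=(4,4) succ=(0,0) retry=(0,0)
3. A LOAD -> counter=4 r=(4,4) succ=(0,0) retry=(0,0)
4. A CAS -> counter=5 r=(4,4) succ=(1,0) retry=(0,0)
5. A LOAD -> counter=5 r=(5,4) succ=(1,0) retry=(0,0)
6. A CAS -> counter=6 r=(5,4) succ=(2,0) retry=(0,0)
7. B LOAD -> counter=6 r=(5,6) succ=(2,0) retry=(0,0)
8. B CAS -> counter=7 r=(5,6) succ=(2,1) retry=(0,0)

counter=7 r=(5,6) succ=(2,1) retry=(0,0)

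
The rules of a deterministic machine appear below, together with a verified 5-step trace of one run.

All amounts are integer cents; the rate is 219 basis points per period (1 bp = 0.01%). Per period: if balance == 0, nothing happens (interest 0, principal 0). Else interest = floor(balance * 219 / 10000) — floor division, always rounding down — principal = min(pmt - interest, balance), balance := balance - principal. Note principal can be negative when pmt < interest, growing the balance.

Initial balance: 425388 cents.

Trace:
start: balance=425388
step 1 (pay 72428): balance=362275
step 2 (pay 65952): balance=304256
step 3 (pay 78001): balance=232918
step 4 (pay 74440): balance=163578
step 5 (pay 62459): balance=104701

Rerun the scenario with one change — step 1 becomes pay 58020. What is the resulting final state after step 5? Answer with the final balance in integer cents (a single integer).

120414

(re-executing from step 1 with the substitution; state before step 1: balance=425388)
step 1 (pay 58020): balance=376683
step 2 (pay 65952): balance=318980
step 3 (pay 78001): balance=247964
step 4 (pay 74440): balance=178954
step 5 (pay 62459): balance=120414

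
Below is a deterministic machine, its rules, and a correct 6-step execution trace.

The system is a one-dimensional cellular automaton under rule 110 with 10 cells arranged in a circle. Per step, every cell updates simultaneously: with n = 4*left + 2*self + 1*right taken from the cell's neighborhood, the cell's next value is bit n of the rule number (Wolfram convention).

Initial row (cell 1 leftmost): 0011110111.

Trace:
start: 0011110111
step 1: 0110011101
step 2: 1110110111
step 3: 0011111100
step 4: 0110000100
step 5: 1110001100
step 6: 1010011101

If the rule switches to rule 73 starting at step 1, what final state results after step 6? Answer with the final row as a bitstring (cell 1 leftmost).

0000000000

(re-executing steps 1..6 under rule 73; state before step 1: 0011110111)
step 1: 0010010101
step 2: 0000000000
step 3: 1111111111
step 4: 0000000000
step 5: 1111111111
step 6: 0000000000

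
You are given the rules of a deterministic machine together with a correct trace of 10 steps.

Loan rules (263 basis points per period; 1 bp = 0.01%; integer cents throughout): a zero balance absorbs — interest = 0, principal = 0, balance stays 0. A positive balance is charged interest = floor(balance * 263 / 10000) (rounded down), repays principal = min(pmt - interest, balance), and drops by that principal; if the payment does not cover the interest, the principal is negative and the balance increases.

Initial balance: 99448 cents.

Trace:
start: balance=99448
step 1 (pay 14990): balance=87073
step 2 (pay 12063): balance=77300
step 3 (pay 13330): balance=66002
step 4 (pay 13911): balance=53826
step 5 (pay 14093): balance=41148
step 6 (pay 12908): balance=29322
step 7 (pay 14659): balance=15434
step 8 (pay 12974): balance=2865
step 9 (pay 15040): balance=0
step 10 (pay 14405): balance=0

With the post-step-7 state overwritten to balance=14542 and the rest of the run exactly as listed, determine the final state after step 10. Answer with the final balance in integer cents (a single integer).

state after step 7 := balance=14542
step 8 (pay 12974): balance=1950
step 9 (pay 15040): balance=0
step 10 (pay 14405): balance=0

0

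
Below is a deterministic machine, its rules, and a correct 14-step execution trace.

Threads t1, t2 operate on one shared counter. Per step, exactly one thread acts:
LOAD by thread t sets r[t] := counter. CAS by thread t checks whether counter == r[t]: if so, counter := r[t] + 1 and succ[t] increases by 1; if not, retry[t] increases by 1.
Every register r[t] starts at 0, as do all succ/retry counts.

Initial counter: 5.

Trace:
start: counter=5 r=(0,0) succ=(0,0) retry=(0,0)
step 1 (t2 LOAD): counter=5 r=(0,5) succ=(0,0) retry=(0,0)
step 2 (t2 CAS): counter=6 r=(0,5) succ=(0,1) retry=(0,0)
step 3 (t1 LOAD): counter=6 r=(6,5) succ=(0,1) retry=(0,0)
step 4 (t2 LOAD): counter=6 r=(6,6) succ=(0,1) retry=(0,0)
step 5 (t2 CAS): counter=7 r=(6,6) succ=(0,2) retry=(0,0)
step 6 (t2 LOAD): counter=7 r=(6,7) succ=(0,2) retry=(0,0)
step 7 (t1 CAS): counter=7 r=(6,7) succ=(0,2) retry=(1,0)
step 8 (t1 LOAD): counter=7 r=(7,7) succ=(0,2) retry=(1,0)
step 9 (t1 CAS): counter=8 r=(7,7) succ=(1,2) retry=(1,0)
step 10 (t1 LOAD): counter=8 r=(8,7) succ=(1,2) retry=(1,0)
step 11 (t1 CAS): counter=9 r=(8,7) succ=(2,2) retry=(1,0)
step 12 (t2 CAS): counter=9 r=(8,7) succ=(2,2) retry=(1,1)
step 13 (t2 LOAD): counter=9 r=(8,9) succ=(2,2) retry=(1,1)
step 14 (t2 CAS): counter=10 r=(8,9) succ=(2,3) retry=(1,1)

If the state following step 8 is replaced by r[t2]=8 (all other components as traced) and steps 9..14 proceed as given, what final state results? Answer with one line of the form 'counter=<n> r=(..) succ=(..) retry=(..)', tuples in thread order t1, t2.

state after step 8 := counter=7 r=(7,8) succ=(0,2) retry=(1,0)
step 9 (t1 CAS): counter=8 r=(7,8) succ=(1,2) retry=(1,0)
step 10 (t1 LOAD): counter=8 r=(8,8) succ=(1,2) retry=(1,0)
step 11 (t1 CAS): counter=9 r=(8,8) succ=(2,2) retry=(1,0)
step 12 (t2 CAS): counter=9 r=(8,8) succ=(2,2) retry=(1,1)
step 13 (t2 LOAD): counter=9 r=(8,9) succ=(2,2) retry=(1,1)
step 14 (t2 CAS): counter=10 r=(8,9) succ=(2,3) retry=(1,1)

counter=10 r=(8,9) succ=(2,3) retry=(1,1)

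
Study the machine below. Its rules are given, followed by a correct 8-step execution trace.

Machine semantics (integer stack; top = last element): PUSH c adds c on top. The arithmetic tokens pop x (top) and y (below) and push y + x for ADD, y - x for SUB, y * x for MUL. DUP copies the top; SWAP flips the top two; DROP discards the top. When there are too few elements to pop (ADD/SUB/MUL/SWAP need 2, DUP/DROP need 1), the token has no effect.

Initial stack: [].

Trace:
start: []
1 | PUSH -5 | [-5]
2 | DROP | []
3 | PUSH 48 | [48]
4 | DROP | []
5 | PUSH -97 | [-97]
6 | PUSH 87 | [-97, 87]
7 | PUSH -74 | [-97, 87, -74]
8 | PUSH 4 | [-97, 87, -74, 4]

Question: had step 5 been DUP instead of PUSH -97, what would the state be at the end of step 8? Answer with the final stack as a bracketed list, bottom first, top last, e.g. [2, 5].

(re-executing from step 5 with the substitution; state before step 5: [])
5 | DUP | []
6 | PUSH 87 | [87]
7 | PUSH -74 | [87, -74]
8 | PUSH 4 | [87, -74, 4]

[87, -74, 4]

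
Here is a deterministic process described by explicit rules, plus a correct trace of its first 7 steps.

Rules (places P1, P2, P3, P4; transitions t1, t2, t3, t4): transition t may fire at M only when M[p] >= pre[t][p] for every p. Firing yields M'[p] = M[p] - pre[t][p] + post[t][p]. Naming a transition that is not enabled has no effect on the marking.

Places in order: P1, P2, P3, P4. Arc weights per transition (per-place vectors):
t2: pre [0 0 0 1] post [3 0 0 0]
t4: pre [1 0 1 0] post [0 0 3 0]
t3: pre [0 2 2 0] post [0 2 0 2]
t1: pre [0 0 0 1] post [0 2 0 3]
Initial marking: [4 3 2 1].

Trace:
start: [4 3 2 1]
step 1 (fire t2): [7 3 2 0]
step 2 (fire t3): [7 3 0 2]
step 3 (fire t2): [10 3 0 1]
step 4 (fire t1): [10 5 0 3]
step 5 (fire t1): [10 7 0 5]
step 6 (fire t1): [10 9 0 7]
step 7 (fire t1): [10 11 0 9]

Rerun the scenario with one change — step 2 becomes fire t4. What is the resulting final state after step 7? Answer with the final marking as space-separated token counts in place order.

(re-executing from step 2 with the substitution; state before step 2: [7 3 2 0])
step 2 (fire t4): [6 3 4 0]
step 3 (fire t2): [6 3 4 0]
step 4 (fire t1): [6 3 4 0]
step 5 (fire t1): [6 3 4 0]
step 6 (fire t1): [6 3 4 0]
step 7 (fire t1): [6 3 4 0]

6 3 4 0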